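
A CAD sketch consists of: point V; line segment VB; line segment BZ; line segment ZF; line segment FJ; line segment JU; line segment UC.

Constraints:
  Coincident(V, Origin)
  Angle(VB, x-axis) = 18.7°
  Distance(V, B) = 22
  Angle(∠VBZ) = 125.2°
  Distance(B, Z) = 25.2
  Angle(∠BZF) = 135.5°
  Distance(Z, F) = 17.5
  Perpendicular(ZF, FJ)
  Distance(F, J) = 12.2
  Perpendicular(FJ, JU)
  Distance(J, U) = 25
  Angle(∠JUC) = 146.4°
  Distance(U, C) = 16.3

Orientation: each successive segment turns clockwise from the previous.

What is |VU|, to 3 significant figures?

28.0

V is at the origin; VB runs at 18.7° with length 22.0, so B = (20.8, 7.05). ∠VBZ = 125.2° gives BZ at -36.1° from the x-axis; with |BZ| = 25.2, Z = (41.2, -7.79). ∠BZF = 135.5° gives ZF at -80.6° from the x-axis; with |ZF| = 17.5, F = (44.1, -25.1). ZF ⟂ FJ, so FJ runs at -171°; with |FJ| = 12.2, J = (32.0, -27.1). The perpendicularity gives JU at right angles to FJ, so JU runs at 99.4°; with |JU| = 25.0, U = (27.9, -2.39). Then |VU| = |U − V| = 28.0.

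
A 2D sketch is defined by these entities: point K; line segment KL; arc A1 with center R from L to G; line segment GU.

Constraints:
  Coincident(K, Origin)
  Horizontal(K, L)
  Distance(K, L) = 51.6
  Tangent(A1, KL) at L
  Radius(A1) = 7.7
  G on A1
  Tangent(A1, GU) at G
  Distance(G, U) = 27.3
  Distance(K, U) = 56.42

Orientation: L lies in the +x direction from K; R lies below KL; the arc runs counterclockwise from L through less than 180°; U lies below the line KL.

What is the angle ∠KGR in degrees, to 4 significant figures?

169.3°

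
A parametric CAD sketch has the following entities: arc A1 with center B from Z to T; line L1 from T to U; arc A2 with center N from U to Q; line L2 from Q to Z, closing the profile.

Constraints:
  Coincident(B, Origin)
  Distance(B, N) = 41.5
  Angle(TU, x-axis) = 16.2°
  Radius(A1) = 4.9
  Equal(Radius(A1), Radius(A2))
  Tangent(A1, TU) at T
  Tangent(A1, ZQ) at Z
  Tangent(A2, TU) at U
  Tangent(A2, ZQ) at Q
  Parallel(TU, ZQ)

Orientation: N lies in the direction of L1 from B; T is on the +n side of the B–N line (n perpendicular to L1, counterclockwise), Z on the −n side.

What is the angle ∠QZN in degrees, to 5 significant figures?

6.7339°

The slot axis is L1's direction at 16.2°, so u = (cos 16.2°, sin 16.2°) = (0.96029, 0.27899) and n = (−sin 16.2°, cos 16.2°) = (-0.27899, 0.96029). B is at the origin and N lies 41.5 along u from B, so N = 41.5·u = (39.852, 11.578). Tangency of A1 to both parallel lines with radius 4.9 puts T and Z at B ± 4.9·n: T = (-1.3671, 4.7054), Z = (1.3671, -4.7054). Equal radii place U and Q the same way about N: U = N + 4.9·n = (38.485, 16.284), Q = N − 4.9·n = (41.219, 6.8727). Then cos ∠QZN = ZQ·ZN / (|ZQ||ZN|), giving 6.7339°.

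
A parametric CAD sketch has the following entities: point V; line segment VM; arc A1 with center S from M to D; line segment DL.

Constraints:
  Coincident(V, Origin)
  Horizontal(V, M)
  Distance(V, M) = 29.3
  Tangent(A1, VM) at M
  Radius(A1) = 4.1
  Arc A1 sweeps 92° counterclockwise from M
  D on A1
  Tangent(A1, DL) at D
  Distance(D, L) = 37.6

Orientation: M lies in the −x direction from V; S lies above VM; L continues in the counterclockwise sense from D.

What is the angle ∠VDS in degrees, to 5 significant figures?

168.44°

A1 meets VM tangentially, so SM is at right angles to VM, so S = M + (0, 4.1) = (-29.300, 4.1000). On A1, M sits at bearing -90° from S; a 92° counterclockwise sweep puts D at bearing 2°, so D = S + 4.1·(cos 2°, sin 2°) = (-25.202, 4.2431). Then cos ∠VDS = DV·DS / (|DV||DS|), giving 168.44°.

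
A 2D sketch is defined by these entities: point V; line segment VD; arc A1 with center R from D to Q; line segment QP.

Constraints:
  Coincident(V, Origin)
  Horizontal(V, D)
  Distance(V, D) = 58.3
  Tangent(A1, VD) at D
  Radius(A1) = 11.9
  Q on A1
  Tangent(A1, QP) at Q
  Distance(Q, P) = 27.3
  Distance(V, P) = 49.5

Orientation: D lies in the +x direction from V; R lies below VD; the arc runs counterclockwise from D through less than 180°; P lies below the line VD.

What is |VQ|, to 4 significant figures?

47.84

Checks: |RQ| = 11.90 ✓; ∠(RQ, QP) = 90.00° ✓; |QP| = 27.30 ✓; |VP| = 49.50 ✓.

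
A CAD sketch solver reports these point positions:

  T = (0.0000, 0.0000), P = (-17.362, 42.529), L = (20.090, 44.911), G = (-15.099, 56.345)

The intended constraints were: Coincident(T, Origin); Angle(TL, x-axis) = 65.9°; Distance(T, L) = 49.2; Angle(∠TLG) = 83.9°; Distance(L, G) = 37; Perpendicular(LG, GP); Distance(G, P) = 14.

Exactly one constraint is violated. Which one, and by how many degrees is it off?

Perpendicular(LG, GP) — off by 8.70°.

T = (0.00, 0.00) ✓; TL at 65.90° ✓; |TL| = 49.20 ✓; ∠TLG = 83.90° ✓; |LG| = 37.00 ✓; ∠(LG, GP) = 98.70° ✗; |GP| = 14.00 ✓.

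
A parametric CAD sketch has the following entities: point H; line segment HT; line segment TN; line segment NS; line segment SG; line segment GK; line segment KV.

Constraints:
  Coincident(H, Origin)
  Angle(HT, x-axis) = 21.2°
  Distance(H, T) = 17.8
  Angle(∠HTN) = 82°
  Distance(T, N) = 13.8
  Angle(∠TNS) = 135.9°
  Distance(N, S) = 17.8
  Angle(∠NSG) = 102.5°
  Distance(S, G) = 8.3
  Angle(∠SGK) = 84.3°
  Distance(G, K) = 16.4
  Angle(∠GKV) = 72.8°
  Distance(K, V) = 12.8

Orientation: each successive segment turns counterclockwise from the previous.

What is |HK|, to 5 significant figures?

10.525

∠NSG = 102.5° gives SG at -119.20° from the x-axis; with |SG| = 8.3, G = (-11.236, 16.353). ∠SGK = 84.3° gives GK at -23.500° from the x-axis; with |GK| = 16.4, K = (3.8042, 9.8135). Then |HK| = |K − H| = 10.525.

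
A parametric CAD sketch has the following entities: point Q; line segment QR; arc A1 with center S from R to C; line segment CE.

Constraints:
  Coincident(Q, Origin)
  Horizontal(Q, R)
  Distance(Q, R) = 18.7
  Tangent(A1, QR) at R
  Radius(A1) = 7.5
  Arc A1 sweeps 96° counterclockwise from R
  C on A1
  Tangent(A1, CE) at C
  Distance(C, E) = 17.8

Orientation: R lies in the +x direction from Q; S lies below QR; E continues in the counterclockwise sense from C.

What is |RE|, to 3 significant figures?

26.6

On A1, R sits at bearing 90° from S; a 96° counterclockwise sweep puts C at bearing 186°, so C = S + 7.5·(cos 186°, sin 186°) = (11.2, -8.28). Since A1 is tangent to CE there, SC ⟂ CE, so CE runs along (−sin 186°, cos 186°); with |CE| = 17.8, E = (13.1, -26.0). Then |RE| = |E − R| = 26.6.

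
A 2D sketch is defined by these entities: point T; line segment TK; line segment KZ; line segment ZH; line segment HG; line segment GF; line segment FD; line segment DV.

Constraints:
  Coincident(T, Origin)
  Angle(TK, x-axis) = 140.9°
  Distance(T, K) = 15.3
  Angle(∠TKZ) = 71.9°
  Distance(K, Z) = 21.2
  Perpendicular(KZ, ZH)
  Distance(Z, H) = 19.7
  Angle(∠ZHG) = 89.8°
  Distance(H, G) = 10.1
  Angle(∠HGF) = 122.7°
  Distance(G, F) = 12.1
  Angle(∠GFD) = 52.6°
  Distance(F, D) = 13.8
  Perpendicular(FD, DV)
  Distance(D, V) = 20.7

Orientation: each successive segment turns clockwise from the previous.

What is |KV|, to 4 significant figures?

35.39

T is at the origin; TK runs at 140.9° with length 15.3, so K = (-11.87, 9.649). ∠TKZ = 71.9° gives KZ at 32.80° from the x-axis; with |KZ| = 21.2, Z = (5.947, 21.13). KZ ⟂ ZH, so ZH runs at -57.20°; with |ZH| = 19.7, H = (16.62, 4.574). ∠ZHG = 89.8° gives HG at -147.4° from the x-axis; with |HG| = 10.1, G = (8.109, -0.8672). ∠HGF = 122.7° gives GF at 155.3° from the x-axis; with |GF| = 12.1, F = (-2.884, 4.189). ∠GFD = 52.6° gives FD at 27.90° from the x-axis; with |FD| = 13.8, D = (9.312, 10.65). The perpendicularity gives DV at right angles to FD, so DV runs at -62.10°; with |DV| = 20.7, V = (19.00, -7.648). Then |KV| = |V − K| = 35.39.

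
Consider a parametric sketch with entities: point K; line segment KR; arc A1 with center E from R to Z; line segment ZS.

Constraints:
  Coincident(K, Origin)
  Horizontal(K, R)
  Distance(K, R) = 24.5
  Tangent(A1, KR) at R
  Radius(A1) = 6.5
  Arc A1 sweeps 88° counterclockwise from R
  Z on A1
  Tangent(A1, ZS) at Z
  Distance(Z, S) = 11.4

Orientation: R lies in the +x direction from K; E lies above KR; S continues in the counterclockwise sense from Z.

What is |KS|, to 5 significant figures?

36.023

On A1, R sits at bearing -90° from E; an 88° counterclockwise sweep puts Z at bearing -2°, so Z = E + 6.5·(cos -2°, sin -2°) = (30.996, 6.2732). Tangency of A1 to ZS means the radius EZ is perpendicular to ZS, so ZS runs along (−sin -2°, cos -2°); with |ZS| = 11.4, S = (31.394, 17.666). Then |KS| = |S − K| = 36.023.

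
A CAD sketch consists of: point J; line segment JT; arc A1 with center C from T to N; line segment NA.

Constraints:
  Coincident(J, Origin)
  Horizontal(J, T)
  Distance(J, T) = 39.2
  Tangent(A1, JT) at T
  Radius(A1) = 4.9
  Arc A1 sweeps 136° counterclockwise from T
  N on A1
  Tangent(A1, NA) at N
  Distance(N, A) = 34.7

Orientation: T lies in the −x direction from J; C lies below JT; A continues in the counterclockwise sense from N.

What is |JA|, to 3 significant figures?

37.0

On A1, T sits at bearing 90° from C; a 136° counterclockwise sweep puts N at bearing 226°, so N = C + 4.9·(cos 226°, sin 226°) = (-42.6, -8.42). Tangency of A1 to NA means the radius CN is perpendicular to NA, so NA runs along (−sin 226°, cos 226°); with |NA| = 34.7, A = (-17.6, -32.5). Then |JA| = |A − J| = 37.0.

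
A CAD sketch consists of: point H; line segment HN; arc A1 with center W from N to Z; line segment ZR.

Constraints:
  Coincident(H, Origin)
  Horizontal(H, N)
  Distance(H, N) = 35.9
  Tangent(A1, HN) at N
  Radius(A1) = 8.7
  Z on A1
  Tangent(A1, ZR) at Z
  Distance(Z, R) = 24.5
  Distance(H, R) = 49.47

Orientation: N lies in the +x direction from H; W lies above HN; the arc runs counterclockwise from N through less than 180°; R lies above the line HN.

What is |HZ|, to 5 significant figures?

45.582

H is at the origin; H and N share the same y with |HN| = 35.9 and N on the +x side, so N = (35.900, 0.0000). The tangent condition forces WN to be normal to HN, so W = N + (0, 8.7) = (35.900, 8.7000). Since WZ ⟂ ZR (tangency), |WR| = √(8.7² + 24.5²) = 25.999 regardless of where Z sits on A1. So R lies on both circle(H, 49.47) and circle(W, 25.999); the above-HN intersection is R = (35.268, 34.691). Z is the foot of the tangent from R: Z = (44.025, 11.810).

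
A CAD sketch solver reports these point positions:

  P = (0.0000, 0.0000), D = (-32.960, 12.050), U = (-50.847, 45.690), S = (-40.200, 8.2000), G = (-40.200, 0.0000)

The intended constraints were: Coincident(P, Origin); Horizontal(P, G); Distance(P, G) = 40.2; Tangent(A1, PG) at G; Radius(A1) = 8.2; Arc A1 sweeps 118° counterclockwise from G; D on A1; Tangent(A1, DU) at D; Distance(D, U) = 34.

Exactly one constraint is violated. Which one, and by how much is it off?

Distance(D, U) = 34 — off by 4.10.

P = (0.00, 0.00) ✓; P.y = 0.00, G.y = 0.00 ✓; |PG| = 40.20 ✓; ∠(SG, GP) = 90.00° ✓; |SG| = 8.200 ✓; bearing(S→D) − bearing(S→G) = 118.0° ✓; |SD| = 8.200 ✓; ∠(SD, DU) = 90.00° ✓; |DU| = 38.10 ✗.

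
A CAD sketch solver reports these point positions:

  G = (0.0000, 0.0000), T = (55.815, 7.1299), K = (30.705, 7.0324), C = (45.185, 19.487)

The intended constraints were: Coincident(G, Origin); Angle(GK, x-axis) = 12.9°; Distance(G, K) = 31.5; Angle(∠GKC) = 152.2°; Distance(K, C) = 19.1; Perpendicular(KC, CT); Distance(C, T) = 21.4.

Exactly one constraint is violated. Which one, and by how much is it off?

Distance(C, T) = 21.4 — off by 5.10.

G = (0.00, 0.00) ✓; GK at 12.90° ✓; |GK| = 31.50 ✓; ∠GKC = 152.2° ✓; |KC| = 19.10 ✓; ∠(KC, CT) = 90.00° ✓; |CT| = 16.30 ✗.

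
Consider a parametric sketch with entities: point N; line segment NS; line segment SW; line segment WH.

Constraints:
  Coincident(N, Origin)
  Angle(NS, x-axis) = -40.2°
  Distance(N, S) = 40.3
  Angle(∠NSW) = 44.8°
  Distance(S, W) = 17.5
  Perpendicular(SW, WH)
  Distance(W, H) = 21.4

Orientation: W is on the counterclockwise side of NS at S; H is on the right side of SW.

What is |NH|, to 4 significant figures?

51.02

N is at the origin; NS runs at -40.2° with length 40.3, so S = 40.3·(cos -40.2°, sin -40.2°) = (30.78, -26.01). ∠NSW = 44.8°, so SW runs at -40.2° + (180° − 44.8°) = 95.00° from the x-axis; with |SW| = 17.5, W = S + 17.5·(cos 95.00°, sin 95.00°) = (29.26, -8.579). SW is perpendicular to WH; with |WH| = 21.4 on the right of SW, H = W + 21.4·(0.9962, 0.08716) = (50.57, -6.713). Then |NH| = |H − N| = 51.02.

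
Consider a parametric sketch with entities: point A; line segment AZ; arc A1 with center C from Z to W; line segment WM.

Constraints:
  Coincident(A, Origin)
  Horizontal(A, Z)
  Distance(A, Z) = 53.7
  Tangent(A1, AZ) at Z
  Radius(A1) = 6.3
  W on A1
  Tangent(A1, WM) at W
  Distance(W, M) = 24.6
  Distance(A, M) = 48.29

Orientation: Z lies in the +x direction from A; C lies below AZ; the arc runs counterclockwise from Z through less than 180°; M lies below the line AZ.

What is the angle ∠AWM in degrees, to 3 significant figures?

76.0°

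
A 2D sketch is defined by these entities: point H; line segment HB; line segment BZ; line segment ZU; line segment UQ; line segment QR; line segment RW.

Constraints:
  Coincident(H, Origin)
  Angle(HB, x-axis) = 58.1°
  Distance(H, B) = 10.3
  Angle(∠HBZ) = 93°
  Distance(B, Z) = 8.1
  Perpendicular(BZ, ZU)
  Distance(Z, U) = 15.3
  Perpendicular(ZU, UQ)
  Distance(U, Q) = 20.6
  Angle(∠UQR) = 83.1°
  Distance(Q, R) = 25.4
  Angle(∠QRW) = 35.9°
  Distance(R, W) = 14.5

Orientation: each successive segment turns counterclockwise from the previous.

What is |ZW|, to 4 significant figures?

10.88

H is at the origin; HB runs at 58.1° with length 10.3, so B = (5.443, 8.744). ∠HBZ = 93.0° gives BZ at 145.1° from the x-axis; with |BZ| = 8.1, Z = (-1.200, 13.38). The perpendicularity gives ZU at right angles to BZ, so ZU runs at -124.9°; with |ZU| = 15.3, U = (-9.954, 0.8305). ZU is perpendicular to UQ, so UQ runs at -34.90°; with |UQ| = 20.6, Q = (6.941, -10.96). ∠UQR = 83.1° gives QR at 62.00° from the x-axis; with |QR| = 25.4, R = (18.87, 11.47). ∠QRW = 35.9° gives RW at -153.9° from the x-axis; with |RW| = 14.5, W = (5.844, 5.092). Then |ZW| = |W − Z| = 10.88.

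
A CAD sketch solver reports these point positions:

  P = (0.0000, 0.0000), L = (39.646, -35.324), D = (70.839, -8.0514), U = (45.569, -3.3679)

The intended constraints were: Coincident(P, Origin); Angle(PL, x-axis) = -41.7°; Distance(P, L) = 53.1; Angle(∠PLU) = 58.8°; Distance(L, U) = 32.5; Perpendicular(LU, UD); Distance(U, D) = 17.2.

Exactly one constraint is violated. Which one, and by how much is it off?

Distance(U, D) = 17.2 — off by 8.50.

P = (0.00, 0.00) ✓; PL at -41.70° ✓; |PL| = 53.10 ✓; ∠PLU = 58.80° ✓; |LU| = 32.50 ✓; ∠(LU, UD) = 90.00° ✓; |UD| = 25.70 ✗.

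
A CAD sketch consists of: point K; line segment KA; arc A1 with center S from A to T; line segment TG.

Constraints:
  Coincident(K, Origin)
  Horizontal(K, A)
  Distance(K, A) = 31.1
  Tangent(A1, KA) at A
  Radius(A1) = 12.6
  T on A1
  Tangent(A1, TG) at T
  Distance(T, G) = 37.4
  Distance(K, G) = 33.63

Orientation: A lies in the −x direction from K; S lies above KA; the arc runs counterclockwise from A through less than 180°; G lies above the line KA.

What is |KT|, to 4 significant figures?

21.85

K is at the origin; KA is horizontal with |KA| = 31.1 and A on the −x side, so A = (-31.10, 0.000). A1 meets KA tangentially, so SA is at right angles to KA, so S = A + (0, 12.6) = (-31.10, 12.60). Since ST ⟂ TG (tangency), |SG| = √(12.6² + 37.4²) = 39.47 regardless of where T sits on A1. So G lies on both circle(K, 33.63) and circle(S, 39.47); the above-KA intersection is G = (2.347, 33.55). T is the foot of the tangent from G: T = (-21.35, 4.616).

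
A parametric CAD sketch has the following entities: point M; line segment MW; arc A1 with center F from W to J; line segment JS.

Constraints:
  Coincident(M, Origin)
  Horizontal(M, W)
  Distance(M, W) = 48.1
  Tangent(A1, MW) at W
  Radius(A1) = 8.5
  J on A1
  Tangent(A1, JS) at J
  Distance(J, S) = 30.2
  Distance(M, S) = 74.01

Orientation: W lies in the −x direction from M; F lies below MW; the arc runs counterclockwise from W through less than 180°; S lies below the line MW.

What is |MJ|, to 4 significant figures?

56.51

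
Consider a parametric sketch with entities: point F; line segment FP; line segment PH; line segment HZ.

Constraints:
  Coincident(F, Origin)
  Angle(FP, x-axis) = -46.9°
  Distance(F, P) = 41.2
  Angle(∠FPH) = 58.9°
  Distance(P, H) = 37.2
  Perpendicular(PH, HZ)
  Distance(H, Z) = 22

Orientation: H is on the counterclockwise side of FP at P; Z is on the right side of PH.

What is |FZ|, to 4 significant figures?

59.45

F is at the origin; FP runs at -46.9° with length 41.2, so P = 41.2·(cos -46.9°, sin -46.9°) = (28.15, -30.08). ∠FPH = 58.9°, so PH runs at -46.9° + (180° − 58.9°) = 74.20° from the x-axis; with |PH| = 37.2, H = P + 37.2·(cos 74.20°, sin 74.20°) = (38.28, 5.712). The perpendicularity gives HZ at right angles to PH; with |HZ| = 22.0 on the right of PH, Z = H + 22.0·(0.9622, -0.2723) = (59.45, -0.2783). Then |FZ| = |Z − F| = 59.45.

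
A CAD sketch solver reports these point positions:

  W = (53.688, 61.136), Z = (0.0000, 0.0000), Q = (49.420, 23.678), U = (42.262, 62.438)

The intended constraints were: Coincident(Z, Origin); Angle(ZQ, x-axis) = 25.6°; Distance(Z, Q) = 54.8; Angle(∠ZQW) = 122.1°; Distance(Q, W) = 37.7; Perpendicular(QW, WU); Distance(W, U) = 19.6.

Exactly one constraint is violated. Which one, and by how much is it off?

Distance(W, U) = 19.6 — off by 8.10.

Z = (0.00, 0.00) ✓; ZQ at 25.60° ✓; |ZQ| = 54.80 ✓; ∠ZQW = 122.1° ✓; |QW| = 37.70 ✓; ∠(QW, WU) = 90.00° ✓; |WU| = 11.50 ✗.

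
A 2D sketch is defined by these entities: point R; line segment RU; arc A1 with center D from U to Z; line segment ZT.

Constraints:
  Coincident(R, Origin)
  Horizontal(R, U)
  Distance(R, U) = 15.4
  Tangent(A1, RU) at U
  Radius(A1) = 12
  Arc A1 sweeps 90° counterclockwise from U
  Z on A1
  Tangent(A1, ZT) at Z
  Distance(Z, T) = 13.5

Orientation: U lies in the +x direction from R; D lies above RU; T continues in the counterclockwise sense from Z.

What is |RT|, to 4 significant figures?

37.43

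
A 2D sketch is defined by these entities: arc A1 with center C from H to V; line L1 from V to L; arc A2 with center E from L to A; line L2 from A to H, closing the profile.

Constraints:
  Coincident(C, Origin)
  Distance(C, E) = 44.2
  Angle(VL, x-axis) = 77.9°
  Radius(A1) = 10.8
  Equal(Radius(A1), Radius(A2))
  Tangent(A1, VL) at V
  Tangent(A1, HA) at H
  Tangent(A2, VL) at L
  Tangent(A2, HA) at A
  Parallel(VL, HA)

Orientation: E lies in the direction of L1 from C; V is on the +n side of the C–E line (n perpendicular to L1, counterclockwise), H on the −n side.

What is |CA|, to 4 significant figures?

45.50

The slot axis is L1's direction at 77.9°, so u = (cos 77.9°, sin 77.9°) = (0.2096, 0.9778) and n = (−sin 77.9°, cos 77.9°) = (-0.9778, 0.2096). C is at the origin and E lies 44.2 along u from C, so E = 44.2·u = (9.265, 43.22). Tangency of A1 to both parallel lines with radius 10.8 puts V and H at C ± 10.8·n: V = (-10.56, 2.264), H = (10.56, -2.264). Equal radii place L and A the same way about E: L = E + 10.8·n = (-1.295, 45.48), A = E − 10.8·n = (19.83, 40.95). Then |CA| = |A − C| = 45.50.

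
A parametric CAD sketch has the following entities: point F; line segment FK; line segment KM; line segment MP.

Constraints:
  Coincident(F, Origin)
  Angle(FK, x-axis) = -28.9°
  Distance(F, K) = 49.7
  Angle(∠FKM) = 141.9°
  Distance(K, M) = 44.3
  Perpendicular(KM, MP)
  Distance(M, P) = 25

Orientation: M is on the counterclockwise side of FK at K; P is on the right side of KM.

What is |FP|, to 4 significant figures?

100.3

F is at the origin; FK runs at -28.9° with length 49.7, so K = 49.7·(cos -28.9°, sin -28.9°) = (43.51, -24.02). ∠FKM = 141.9°, so KM runs at -28.9° + (180° − 141.9°) = 9.200° from the x-axis; with |KM| = 44.3, M = K + 44.3·(cos 9.200°, sin 9.200°) = (87.24, -16.94). The perpendicularity gives MP at right angles to KM; with |MP| = 25.0 on the right of KM, P = M + 25.0·(0.1599, -0.9871) = (91.24, -41.61). Then |FP| = |P − F| = 100.3.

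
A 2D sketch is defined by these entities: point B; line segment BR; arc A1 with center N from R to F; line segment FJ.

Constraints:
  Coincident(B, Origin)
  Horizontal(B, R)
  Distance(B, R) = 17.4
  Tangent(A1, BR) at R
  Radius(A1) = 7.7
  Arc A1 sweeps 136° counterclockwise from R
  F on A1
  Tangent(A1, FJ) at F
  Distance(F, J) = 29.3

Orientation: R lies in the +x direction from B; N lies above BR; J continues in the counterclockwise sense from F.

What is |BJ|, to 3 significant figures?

33.6

On A1, R sits at bearing -90° from N; a 136° counterclockwise sweep puts F at bearing 46°, so F = N + 7.7·(cos 46°, sin 46°) = (22.7, 13.2). Tangency of A1 to FJ means the radius NF is perpendicular to FJ, so FJ runs along (−sin 46°, cos 46°); with |FJ| = 29.3, J = (1.67, 33.6). Then |BJ| = |J − B| = 33.6.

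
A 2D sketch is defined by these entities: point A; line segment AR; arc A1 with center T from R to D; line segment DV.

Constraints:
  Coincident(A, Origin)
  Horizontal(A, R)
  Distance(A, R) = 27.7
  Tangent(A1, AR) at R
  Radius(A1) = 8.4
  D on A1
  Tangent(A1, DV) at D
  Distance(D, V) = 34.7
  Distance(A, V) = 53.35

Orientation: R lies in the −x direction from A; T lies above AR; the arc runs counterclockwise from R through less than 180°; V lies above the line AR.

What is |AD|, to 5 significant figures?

22.521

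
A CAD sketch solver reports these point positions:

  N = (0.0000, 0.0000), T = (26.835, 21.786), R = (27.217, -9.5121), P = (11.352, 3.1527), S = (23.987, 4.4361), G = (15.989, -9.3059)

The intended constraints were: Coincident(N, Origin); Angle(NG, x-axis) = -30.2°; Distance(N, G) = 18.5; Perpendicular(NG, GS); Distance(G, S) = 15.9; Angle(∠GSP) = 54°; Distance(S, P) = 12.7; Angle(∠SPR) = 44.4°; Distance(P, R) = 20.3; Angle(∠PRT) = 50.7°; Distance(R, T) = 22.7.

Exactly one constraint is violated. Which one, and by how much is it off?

Distance(R, T) = 22.7 — off by 8.60.

N = (0.00, 0.00) ✓; NG at -30.20° ✓; |NG| = 18.50 ✓; ∠(NG, GS) = 90.00° ✓; |GS| = 15.90 ✓; ∠GSP = 54.00° ✓; |SP| = 12.70 ✓; ∠SPR = 44.40° ✓; |PR| = 20.30 ✓; ∠PRT = 50.70° ✓; |RT| = 31.30 ✗.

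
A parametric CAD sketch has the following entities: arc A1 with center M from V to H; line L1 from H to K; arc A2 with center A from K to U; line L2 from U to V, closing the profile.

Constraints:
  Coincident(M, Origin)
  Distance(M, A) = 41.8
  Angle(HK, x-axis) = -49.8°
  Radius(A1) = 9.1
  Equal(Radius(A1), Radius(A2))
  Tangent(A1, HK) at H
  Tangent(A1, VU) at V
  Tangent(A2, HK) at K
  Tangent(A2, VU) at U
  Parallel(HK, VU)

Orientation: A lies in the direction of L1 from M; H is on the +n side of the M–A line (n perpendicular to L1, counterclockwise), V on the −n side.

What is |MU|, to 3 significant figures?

42.8

The slot axis is L1's direction at -49.8°, so u = (cos -49.8°, sin -49.8°) = (0.645, -0.764) and n = (−sin -49.8°, cos -49.8°) = (0.764, 0.645). M is at the origin and A lies 41.8 along u from M, so A = 41.8·u = (27.0, -31.9). Tangency of A1 to both parallel lines with radius 9.1 puts H and V at M ± 9.1·n: H = (6.95, 5.87), V = (-6.95, -5.87). Equal radii place K and U the same way about A: K = A + 9.1·n = (33.9, -26.1), U = A − 9.1·n = (20.0, -37.8). Then |MU| = |U − M| = 42.8.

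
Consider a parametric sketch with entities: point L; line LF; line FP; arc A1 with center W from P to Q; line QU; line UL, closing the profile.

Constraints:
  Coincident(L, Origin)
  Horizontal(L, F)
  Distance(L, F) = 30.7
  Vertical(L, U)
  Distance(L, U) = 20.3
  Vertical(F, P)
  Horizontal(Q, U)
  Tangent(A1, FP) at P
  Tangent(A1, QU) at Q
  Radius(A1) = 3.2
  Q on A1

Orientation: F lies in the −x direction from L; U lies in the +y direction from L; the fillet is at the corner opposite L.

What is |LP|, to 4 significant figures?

35.14

L is at the origin; LF is horizontal with |LF| = 30.7 and F on the −x side, so F = (-30.70, 0.000). LU is vertical with |LU| = 20.3 and U on the +y side, so U = (0.000, 20.30). The virtual corner opposite L is at (-30.70, 20.30). Tangency of A1 to FP means the radius WP is perpendicular to FP and the tangent condition forces WQ to be normal to QU, with radius 3.2, so the center W sits 3.2 in from both sides at W = (-27.50, 17.10). That places the tangent points at P = (-30.70, 17.10) on FP and Q = (-27.50, 20.30) on QU. Then |LP| = |P − L| = 35.14.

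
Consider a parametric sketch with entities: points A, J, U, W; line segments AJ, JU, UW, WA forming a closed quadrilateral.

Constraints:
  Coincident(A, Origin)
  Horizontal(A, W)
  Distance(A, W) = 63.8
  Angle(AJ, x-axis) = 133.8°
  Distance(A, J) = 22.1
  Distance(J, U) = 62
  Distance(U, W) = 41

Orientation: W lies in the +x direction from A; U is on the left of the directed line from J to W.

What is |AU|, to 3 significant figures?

56.2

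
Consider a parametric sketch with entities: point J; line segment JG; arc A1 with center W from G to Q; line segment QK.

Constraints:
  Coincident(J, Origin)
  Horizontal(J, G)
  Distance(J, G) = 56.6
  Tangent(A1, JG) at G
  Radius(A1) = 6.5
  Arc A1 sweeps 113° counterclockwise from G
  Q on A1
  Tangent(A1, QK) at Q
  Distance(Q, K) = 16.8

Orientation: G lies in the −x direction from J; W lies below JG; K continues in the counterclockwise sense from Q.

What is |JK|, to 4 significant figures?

61.14

J is at the origin; JG is horizontal with |JG| = 56.6 and G on the −x side, so G = (-56.60, 0.000). Since A1 is tangent to JG there, WG ⟂ JG, so W = G + (0, -6.5) = (-56.60, -6.500). On A1, G sits at bearing 90° from W; a 113° counterclockwise sweep puts Q at bearing 203°, so Q = W + 6.5·(cos 203°, sin 203°) = (-62.58, -9.040). Since A1 is tangent to QK there, WQ ⟂ QK, so QK runs along (−sin 203°, cos 203°); with |QK| = 16.8, K = (-56.02, -24.50). Then |JK| = |K − J| = 61.14.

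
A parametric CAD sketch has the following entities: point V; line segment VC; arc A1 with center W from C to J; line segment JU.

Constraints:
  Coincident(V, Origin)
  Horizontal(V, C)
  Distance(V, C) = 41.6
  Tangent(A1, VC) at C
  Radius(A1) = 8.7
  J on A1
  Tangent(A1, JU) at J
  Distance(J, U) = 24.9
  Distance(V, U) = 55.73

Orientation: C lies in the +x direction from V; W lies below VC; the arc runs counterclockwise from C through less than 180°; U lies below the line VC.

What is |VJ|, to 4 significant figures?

35.71

Checks: |WJ| = 8.700 ✓; ∠(WJ, JU) = 90.00° ✓; |JU| = 24.90 ✓; |VU| = 55.73 ✓.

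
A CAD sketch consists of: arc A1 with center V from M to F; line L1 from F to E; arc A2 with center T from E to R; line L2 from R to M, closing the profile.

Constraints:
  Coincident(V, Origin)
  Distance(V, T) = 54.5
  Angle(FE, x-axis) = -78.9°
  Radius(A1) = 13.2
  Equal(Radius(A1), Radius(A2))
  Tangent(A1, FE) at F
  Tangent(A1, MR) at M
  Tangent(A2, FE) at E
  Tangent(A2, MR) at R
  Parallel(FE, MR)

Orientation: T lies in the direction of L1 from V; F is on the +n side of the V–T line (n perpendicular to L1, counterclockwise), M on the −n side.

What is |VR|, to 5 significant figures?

56.076

Tangency of A1 to both parallel lines with radius 13.2 puts F and M at V ± 13.2·n: F = (12.953, 2.5413), M = (-12.953, -2.5413). Equal radii place E and R the same way about T: E = T + 13.2·n = (23.446, -50.939), R = T − 13.2·n = (-2.4606, -56.022). Then |VR| = |R − V| = 56.076.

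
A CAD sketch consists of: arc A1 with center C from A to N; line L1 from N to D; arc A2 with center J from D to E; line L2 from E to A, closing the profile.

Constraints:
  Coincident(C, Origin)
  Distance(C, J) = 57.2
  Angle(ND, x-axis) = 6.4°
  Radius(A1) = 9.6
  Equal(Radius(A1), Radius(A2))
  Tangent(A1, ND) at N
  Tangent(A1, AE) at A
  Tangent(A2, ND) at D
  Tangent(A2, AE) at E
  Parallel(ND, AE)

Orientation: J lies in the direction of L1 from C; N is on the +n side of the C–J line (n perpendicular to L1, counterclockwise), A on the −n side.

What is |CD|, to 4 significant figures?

58.00

Tangency of A1 to both parallel lines with radius 9.6 puts N and A at C ± 9.6·n: N = (-1.070, 9.540), A = (1.070, -9.540). Equal radii place D and E the same way about J: D = J + 9.6·n = (55.77, 15.92), E = J − 9.6·n = (57.91, -3.164). Then |CD| = |D − C| = 58.00.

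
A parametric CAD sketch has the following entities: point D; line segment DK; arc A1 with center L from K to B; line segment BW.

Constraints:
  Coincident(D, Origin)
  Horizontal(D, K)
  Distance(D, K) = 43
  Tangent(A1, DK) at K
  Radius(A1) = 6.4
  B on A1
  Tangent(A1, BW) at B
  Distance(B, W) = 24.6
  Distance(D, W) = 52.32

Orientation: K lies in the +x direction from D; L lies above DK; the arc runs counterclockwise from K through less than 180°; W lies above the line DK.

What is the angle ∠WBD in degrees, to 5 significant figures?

81.840°

Checks: |LB| = 6.400 ✓; ∠(LB, BW) = 90.00° ✓; |BW| = 24.60 ✓; |DW| = 52.32 ✓.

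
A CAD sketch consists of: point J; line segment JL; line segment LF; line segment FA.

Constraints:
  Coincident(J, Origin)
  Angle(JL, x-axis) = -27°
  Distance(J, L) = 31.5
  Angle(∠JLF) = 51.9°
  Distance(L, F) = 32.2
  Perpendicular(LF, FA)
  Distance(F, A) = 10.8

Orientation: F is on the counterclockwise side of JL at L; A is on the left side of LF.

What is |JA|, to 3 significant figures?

18.9

J is at the origin; JL runs at -27.0° with length 31.5, so L = 31.5·(cos -27.0°, sin -27.0°) = (28.1, -14.3). ∠JLF = 51.9°, so LF runs at -27.0° + (180° − 51.9°) = 101° from the x-axis; with |LF| = 32.2, F = L + 32.2·(cos 101°, sin 101°) = (21.9, 17.3). LF is perpendicular to FA; with |FA| = 10.8 on the left of LF, A = F + 10.8·(-0.981, -0.193) = (11.3, 15.2). Then |JA| = |A − J| = 18.9.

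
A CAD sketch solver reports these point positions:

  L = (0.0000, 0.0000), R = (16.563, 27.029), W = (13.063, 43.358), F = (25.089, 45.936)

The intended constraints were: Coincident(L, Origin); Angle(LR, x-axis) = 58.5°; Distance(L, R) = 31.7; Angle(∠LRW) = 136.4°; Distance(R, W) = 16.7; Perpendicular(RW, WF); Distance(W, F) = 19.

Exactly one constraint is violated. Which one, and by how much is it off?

Distance(W, F) = 19 — off by 6.70.

L = (0.00, 0.00) ✓; LR at 58.50° ✓; |LR| = 31.70 ✓; ∠LRW = 136.4° ✓; |RW| = 16.70 ✓; ∠(RW, WF) = 90.00° ✓; |WF| = 12.30 ✗.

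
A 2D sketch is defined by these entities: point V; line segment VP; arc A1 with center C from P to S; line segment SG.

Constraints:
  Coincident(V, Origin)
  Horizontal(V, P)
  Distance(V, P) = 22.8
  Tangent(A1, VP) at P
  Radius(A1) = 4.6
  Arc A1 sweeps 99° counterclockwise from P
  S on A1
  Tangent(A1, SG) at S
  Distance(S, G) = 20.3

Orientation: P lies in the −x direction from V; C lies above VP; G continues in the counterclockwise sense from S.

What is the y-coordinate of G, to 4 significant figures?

25.37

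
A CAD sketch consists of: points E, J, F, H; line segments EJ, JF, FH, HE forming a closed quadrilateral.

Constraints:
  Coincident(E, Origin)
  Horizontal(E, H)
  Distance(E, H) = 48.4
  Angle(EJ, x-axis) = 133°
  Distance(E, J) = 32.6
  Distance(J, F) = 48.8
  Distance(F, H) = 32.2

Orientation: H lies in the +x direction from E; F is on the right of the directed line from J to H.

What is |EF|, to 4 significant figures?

17.60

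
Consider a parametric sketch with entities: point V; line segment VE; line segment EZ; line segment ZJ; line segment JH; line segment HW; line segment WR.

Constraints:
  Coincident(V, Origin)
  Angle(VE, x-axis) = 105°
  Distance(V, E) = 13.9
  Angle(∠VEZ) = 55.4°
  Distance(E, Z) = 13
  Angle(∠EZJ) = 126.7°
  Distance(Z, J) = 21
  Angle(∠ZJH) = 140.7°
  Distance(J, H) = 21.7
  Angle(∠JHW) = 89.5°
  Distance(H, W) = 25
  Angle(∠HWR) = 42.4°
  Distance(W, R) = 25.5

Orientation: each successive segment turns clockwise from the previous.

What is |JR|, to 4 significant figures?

7.487

∠JHW = 89.5° gives HW at 157.3° from the x-axis; with |HW| = 25.0, W = (-16.44, -21.45). ∠HWR = 42.4° gives WR at 19.70° from the x-axis; with |WR| = 25.5, R = (7.569, -12.85). Then |JR| = |R − J| = 7.487.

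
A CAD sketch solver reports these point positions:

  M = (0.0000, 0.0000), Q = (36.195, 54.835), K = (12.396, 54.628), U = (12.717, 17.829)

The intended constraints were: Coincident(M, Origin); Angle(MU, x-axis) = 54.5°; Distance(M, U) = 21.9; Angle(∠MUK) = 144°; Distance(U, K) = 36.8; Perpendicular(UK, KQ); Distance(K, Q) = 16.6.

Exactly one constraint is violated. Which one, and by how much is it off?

Distance(K, Q) = 16.6 — off by 7.20.

M = (0.00, 0.00) ✓; MU at 54.50° ✓; |MU| = 21.90 ✓; ∠MUK = 144.0° ✓; |UK| = 36.80 ✓; ∠(UK, KQ) = 90.00° ✓; |KQ| = 23.80 ✗.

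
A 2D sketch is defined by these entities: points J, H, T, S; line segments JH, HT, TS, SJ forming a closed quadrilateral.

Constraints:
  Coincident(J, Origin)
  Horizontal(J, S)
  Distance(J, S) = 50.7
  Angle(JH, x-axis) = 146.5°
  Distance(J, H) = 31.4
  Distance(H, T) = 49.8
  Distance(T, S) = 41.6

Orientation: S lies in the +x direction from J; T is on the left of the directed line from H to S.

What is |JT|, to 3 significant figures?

37.2

Checks: |HT| = 49.80 ✓; |TS| = 41.60 ✓.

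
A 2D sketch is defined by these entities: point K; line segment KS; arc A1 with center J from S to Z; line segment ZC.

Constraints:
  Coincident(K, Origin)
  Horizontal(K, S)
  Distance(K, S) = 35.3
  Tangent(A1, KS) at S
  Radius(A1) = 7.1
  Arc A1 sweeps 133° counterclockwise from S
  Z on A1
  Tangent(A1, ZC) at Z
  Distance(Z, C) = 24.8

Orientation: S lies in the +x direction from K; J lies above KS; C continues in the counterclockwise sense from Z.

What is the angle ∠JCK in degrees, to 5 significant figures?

65.116°

K is at the origin; KS is horizontal with |KS| = 35.3 and S on the +x side, so S = (35.300, 0.0000). Since A1 is tangent to KS there, JS ⟂ KS, so J = S + (0, 7.1) = (35.300, 7.1000). On A1, S sits at bearing -90° from J; a 133° counterclockwise sweep puts Z at bearing 43°, so Z = J + 7.1·(cos 43°, sin 43°) = (40.493, 11.942). Since A1 is tangent to ZC there, JZ ⟂ ZC, so ZC runs along (−sin 43°, cos 43°); with |ZC| = 24.8, C = (23.579, 30.080). Then cos ∠JCK = CJ·CK / (|CJ||CK|), giving 65.116°.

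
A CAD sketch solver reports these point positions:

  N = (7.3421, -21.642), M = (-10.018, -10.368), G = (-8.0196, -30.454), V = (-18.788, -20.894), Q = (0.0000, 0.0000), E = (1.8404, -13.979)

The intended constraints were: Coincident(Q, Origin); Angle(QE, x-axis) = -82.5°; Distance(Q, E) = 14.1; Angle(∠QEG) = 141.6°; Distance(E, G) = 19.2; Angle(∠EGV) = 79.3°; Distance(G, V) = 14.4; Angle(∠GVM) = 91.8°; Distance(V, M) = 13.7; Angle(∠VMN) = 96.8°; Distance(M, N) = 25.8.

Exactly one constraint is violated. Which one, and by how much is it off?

Distance(M, N) = 25.8 — off by 5.10.

Q = (0.00, 0.00) ✓; QE at -82.50° ✓; |QE| = 14.10 ✓; ∠QEG = 141.6° ✓; |EG| = 19.20 ✓; ∠EGV = 79.30° ✓; |GV| = 14.40 ✓; ∠GVM = 91.80° ✓; |VM| = 13.70 ✓; ∠VMN = 96.80° ✓; |MN| = 20.70 ✗.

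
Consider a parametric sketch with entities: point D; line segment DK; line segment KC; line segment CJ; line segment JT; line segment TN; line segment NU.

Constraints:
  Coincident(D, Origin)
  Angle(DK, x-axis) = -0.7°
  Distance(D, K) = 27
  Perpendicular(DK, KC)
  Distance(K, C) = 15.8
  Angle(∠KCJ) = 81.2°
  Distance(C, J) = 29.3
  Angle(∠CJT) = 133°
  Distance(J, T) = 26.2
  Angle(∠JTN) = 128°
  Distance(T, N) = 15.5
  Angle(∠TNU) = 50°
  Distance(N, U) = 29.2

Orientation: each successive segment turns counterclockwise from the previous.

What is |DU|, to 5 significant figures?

3.6388

D is at the origin; DK runs at -0.7° with length 27.0, so K = (26.998, -0.32986). DK ⟂ KC, so KC runs at 89.300°; with |KC| = 15.8, C = (27.191, 15.469). ∠KCJ = 81.2° gives CJ at -171.90° from the x-axis; with |CJ| = 29.3, J = (-1.8167, 11.341). ∠CJT = 133.0° gives JT at -124.90° from the x-axis; with |JT| = 26.2, T = (-16.807, -10.147). ∠JTN = 128.0° gives TN at -72.900° from the x-axis; with |TN| = 15.5, N = (-12.249, -24.962). ∠TNU = 50.0° gives NU at 57.100° from the x-axis; with |NU| = 29.2, U = (3.6114, -0.44532). Then |DU| = |U − D| = 3.6388.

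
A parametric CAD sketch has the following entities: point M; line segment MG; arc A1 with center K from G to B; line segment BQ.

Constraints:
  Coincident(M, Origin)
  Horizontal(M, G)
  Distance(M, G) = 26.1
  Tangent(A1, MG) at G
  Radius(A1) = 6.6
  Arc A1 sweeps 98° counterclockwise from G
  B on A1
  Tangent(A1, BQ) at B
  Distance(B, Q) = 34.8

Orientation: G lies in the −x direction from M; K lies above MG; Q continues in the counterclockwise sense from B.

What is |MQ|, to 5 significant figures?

48.560

M is at the origin; M and G share the same y with |MG| = 26.1 and G on the −x side, so G = (-26.100, 0.0000). A1 meets MG tangentially, so KG is at right angles to MG, so K = G + (0, 6.6) = (-26.100, 6.6000). On A1, G sits at bearing -90° from K; a 98° counterclockwise sweep puts B at bearing 8°, so B = K + 6.6·(cos 8°, sin 8°) = (-19.564, 7.5185). Since A1 is tangent to BQ there, KB ⟂ BQ, so BQ runs along (−sin 8°, cos 8°); with |BQ| = 34.8, Q = (-24.407, 41.980). Then |MQ| = |Q − M| = 48.560.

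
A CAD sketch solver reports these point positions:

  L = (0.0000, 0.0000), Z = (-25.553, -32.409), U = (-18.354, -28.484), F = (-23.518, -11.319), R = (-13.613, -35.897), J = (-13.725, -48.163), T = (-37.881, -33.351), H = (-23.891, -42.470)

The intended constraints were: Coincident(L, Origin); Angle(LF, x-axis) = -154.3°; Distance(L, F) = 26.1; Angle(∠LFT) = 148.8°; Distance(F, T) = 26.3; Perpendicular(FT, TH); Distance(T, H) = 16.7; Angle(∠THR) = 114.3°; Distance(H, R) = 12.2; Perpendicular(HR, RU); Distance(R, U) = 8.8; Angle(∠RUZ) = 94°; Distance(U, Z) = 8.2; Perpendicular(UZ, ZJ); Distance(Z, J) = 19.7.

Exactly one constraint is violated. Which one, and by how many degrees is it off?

Perpendicular(UZ, ZJ) — off by 8.30°.

L = (0.00, 0.00) ✓; LF at -154.3° ✓; |LF| = 26.10 ✓; ∠LFT = 148.8° ✓; |FT| = 26.30 ✓; ∠(FT, TH) = 90.00° ✓; |TH| = 16.70 ✓; ∠THR = 114.3° ✓; |HR| = 12.20 ✓; ∠(HR, RU) = 90.00° ✓; |RU| = 8.799 ✓; ∠RUZ = 94.00° ✓; |UZ| = 8.199 ✓; ∠(UZ, ZJ) = 98.30° ✗; |ZJ| = 19.70 ✓.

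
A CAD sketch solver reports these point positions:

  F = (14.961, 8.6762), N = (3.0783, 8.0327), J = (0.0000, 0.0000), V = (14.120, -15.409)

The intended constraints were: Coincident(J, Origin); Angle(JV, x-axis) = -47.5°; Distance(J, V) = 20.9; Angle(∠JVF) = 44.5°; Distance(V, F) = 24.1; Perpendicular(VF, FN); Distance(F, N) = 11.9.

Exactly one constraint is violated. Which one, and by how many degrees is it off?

Perpendicular(VF, FN) — off by 5.10°.

J = (0.00, 0.00) ✓; JV at -47.50° ✓; |JV| = 20.90 ✓; ∠JVF = 44.50° ✓; |VF| = 24.10 ✓; ∠(VF, FN) = 95.10° ✗; |FN| = 11.90 ✓.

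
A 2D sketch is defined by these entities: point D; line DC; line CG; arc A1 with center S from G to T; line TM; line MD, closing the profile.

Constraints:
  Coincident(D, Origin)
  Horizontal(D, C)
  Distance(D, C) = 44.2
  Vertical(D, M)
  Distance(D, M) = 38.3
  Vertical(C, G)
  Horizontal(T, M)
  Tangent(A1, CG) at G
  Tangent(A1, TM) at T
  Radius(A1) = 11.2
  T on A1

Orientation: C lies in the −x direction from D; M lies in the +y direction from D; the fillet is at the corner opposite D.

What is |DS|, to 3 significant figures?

42.7

D is at the origin; DC is horizontal with |DC| = 44.2 and C on the −x side, so C = (-44.2, 0.00). D and M share the same x with |DM| = 38.3 and M on the +y side, so M = (0.00, 38.3). The virtual corner opposite D is at (-44.2, 38.3). Since A1 is tangent to CG there, SG ⟂ CG and the tangent condition forces ST to be normal to TM, with radius 11.2, so the center S sits 11.2 in from both sides at S = (-33.0, 27.1). Then |DS| = |S − D| = 42.7.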